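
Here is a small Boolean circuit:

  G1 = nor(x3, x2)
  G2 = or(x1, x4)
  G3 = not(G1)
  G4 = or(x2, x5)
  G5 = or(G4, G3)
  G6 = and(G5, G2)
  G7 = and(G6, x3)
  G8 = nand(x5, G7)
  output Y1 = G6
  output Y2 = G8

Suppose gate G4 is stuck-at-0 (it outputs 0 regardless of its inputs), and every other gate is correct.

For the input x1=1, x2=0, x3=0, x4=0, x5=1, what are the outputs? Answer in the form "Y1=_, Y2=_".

Propagate with G4 forced: G1=1, G2=1, G3=0, G4=0 [stuck-at-0], G5=0, G6=0, G7=0, G8=1.
So the outputs are Y1=0, Y2=1. (Without the fault they would be Y1=1, Y2=1.)

Y1=0, Y2=1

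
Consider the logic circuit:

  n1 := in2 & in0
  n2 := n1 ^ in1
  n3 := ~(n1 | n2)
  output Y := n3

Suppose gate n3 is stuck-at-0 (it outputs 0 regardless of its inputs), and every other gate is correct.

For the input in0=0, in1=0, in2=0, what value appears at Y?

Propagate with n3 forced: n1=0, n2=0, n3=0 [stuck-at-0].
So Y = 0. (Without the fault it would be 1.)

0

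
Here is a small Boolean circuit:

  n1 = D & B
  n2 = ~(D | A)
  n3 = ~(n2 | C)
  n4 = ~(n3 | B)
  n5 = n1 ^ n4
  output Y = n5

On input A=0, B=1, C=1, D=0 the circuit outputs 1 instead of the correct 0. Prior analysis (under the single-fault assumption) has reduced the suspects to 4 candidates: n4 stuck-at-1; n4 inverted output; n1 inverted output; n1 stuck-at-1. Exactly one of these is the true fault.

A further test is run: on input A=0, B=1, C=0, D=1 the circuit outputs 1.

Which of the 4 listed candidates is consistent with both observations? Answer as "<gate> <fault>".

Evaluate each candidate on input A=0, B=1, C=0, D=1:
  n4 stuck-at-1: n1=1, n2=0, n3=1, n4=1 [stuck-at-1], n5=0 → 0 — eliminated
  n4 inverted output: n1=1, n2=0, n3=1, n4=1 [inverted output], n5=0 → 0 — eliminated
  n1 inverted output: n1=0 [inverted output], n2=0, n3=1, n4=0, n5=0 → 0 — eliminated
  n1 stuck-at-1: n1=1 [stuck-at-1], n2=0, n3=1, n4=0, n5=1 → 1 — matches
Only n1 stuck-at-1 reproduces the observed 1.

n1 stuck-at-1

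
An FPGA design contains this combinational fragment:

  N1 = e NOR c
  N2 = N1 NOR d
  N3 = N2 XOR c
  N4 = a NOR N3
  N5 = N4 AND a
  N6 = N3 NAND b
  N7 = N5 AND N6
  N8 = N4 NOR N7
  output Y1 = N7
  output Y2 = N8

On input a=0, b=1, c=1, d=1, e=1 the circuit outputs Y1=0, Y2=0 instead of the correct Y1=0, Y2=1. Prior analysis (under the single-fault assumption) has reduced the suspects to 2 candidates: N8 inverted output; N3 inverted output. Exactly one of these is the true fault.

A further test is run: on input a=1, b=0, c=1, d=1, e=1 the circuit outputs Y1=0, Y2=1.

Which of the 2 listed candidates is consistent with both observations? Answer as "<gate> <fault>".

Evaluate each candidate on input a=1, b=0, c=1, d=1, e=1:
  N8 inverted output: N1=0, N2=0, N3=1, N4=0, N5=0, N6=1, N7=0, N8=0 [inverted output] → Y1=0, Y2=0 — eliminated
  N3 inverted output: N1=0, N2=0, N3=0 [inverted output], N4=0, N5=0, N6=1, N7=0, N8=1 → Y1=0, Y2=1 — matches
Only N3 inverted output reproduces the observed Y1=0, Y2=1.

N3 inverted output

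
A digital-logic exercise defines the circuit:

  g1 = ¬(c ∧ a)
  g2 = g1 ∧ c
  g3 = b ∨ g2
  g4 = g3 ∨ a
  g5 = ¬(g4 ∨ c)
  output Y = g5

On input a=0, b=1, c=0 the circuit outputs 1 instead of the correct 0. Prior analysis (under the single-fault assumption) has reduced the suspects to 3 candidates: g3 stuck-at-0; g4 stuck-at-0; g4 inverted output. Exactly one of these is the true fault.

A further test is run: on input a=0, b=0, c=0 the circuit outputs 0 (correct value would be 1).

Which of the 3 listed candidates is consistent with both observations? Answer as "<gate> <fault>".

Evaluate each candidate on input a=0, b=0, c=0:
  g3 stuck-at-0: g1=1, g2=0, g3=0 [stuck-at-0], g4=0, g5=1 → 1 — eliminated
  g4 stuck-at-0: g1=1, g2=0, g3=0, g4=0 [stuck-at-0], g5=1 → 1 — eliminated
  g4 inverted output: g1=1, g2=0, g3=0, g4=1 [inverted output], g5=0 → 0 — matches
Only g4 inverted output reproduces the observed 0.

g4 inverted output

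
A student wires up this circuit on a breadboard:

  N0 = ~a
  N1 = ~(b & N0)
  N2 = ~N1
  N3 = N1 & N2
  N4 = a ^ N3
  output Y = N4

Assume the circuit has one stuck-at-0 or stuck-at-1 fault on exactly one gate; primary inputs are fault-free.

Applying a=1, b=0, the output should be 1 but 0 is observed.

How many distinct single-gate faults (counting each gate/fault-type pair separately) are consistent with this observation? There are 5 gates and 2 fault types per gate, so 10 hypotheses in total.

3

Fault-free: N0=0, N1=1, N2=0, N3=0, N4=1 → 1. Observed 0.
  N0 stuck-at-0: output 1 ✗
  N0 stuck-at-1: output 1 ✗
  N1 stuck-at-0: output 1 ✗
  N1 stuck-at-1: output 1 ✗
  N2 stuck-at-0: output 1 ✗
  N2 stuck-at-1: output 0 ✓
  N3 stuck-at-0: output 1 ✗
  N3 stuck-at-1: output 0 ✓
  N4 stuck-at-0: output 0 ✓
  N4 stuck-at-1: output 1 ✗
Consistent faults: {N2 stuck-at-1, N3 stuck-at-1, N4 stuck-at-0} — 3 in all.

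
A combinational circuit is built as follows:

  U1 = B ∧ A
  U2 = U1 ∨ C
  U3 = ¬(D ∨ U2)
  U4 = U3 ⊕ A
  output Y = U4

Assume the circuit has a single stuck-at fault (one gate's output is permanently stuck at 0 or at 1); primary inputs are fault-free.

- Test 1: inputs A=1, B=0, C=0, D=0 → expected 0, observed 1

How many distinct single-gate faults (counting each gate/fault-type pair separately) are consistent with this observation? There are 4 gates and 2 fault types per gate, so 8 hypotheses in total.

Fault-free: U1=0, U2=0, U3=1, U4=0 → 0. Observed 1.
  U1 stuck-at-0: output 0 ✗
  U1 stuck-at-1: output 1 ✓
  U2 stuck-at-0: output 0 ✗
  U2 stuck-at-1: output 1 ✓
  U3 stuck-at-0: output 1 ✓
  U3 stuck-at-1: output 0 ✗
  U4 stuck-at-0: output 0 ✗
  U4 stuck-at-1: output 1 ✓
Consistent faults: {U1 stuck-at-1, U2 stuck-at-1, U3 stuck-at-0, U4 stuck-at-1} — 4 in all.

4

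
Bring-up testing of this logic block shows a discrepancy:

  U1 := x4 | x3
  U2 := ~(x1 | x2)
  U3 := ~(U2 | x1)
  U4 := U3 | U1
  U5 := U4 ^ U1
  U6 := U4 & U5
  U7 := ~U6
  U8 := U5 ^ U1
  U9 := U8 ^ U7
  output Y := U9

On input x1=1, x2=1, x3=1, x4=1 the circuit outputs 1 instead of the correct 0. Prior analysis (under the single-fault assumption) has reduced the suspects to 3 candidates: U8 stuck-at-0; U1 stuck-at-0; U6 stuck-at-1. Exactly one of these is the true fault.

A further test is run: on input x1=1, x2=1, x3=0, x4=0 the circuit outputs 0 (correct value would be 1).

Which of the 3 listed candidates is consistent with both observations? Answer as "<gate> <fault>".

Evaluate each candidate on input x1=1, x2=1, x3=0, x4=0:
  U8 stuck-at-0: U1=0, U2=0, U3=0, U4=0, U5=0, U6=0, U7=1, U8=0 [stuck-at-0], U9=1 → 1 — eliminated
  U1 stuck-at-0: U1=0 [stuck-at-0], U2=0, U3=0, U4=0, U5=0, U6=0, U7=1, U8=0, U9=1 → 1 — eliminated
  U6 stuck-at-1: U1=0, U2=0, U3=0, U4=0, U5=0, U6=1 [stuck-at-1], U7=0, U8=0, U9=0 → 0 — matches
Only U6 stuck-at-1 reproduces the observed 0.

U6 stuck-at-1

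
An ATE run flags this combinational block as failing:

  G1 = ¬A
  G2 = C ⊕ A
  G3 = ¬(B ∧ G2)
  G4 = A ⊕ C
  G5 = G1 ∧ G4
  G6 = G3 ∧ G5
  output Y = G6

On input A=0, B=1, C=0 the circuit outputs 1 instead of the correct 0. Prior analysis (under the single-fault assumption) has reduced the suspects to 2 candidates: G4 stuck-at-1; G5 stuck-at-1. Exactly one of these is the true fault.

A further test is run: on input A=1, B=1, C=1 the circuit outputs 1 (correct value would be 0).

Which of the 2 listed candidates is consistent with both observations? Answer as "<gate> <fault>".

G5 stuck-at-1

Evaluate each candidate on input A=1, B=1, C=1:
  G4 stuck-at-1: G1=0, G2=0, G3=1, G4=1 [stuck-at-1], G5=0, G6=0 → 0 — eliminated
  G5 stuck-at-1: G1=0, G2=0, G3=1, G4=0, G5=1 [stuck-at-1], G6=1 → 1 — matches
Only G5 stuck-at-1 reproduces the observed 1.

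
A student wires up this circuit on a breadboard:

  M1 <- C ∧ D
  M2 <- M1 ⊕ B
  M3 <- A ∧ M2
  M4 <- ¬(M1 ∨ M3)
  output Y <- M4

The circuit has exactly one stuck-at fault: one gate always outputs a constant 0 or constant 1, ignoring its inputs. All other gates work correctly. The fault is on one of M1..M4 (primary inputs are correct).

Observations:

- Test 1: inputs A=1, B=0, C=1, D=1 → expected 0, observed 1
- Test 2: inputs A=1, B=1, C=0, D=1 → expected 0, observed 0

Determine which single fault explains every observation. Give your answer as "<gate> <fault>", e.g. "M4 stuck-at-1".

M1 stuck-at-0

Fault-free values for test 1 (A=1, B=0, C=1, D=1): M1=1, M2=1, M3=1, M4=0, giving Y=0. Observed 1.
Test 1: faults giving observed 1 are {M1 stuck-at-0, M4 stuck-at-1}.
Test 2 (A=1, B=1, C=0, D=1): fault-free M1=0, M2=1, M3=1, M4=0 → 0; observed 0. Eliminates M4 stuck-at-1.
Only M1 stuck-at-0 is consistent with every test.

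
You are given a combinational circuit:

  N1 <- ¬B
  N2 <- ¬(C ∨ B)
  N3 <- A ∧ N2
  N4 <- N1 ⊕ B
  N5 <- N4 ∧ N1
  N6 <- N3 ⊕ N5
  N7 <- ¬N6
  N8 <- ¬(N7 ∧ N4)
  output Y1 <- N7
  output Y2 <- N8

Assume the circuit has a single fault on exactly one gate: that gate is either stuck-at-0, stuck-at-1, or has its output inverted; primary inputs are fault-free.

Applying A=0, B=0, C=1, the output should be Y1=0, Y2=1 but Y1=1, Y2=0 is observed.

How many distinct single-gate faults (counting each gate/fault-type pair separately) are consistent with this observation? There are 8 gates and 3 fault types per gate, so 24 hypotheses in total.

8

Fault-free: N1=1, N2=0, N3=0, N4=1, N5=1, N6=1, N7=0, N8=1 → Y1=0, Y2=1. Observed Y1=1, Y2=0.
  N1: none of the 3 fault types match ✗
  N2: none of the 3 fault types match ✗
  N3: stuck-at-1, inverted output ✓; others ✗
  N4: none of the 3 fault types match ✗
  N5: stuck-at-0, inverted output ✓; others ✗
  N6: stuck-at-0, inverted output ✓; others ✗
  N7: stuck-at-1, inverted output ✓; others ✗
  N8: none of the 3 fault types match ✗
Consistent faults: {N3 stuck-at-1, N3 inverted output, N5 stuck-at-0, N5 inverted output, N6 stuck-at-0, N6 inverted output, N7 stuck-at-1, N7 inverted output} — 8 in all.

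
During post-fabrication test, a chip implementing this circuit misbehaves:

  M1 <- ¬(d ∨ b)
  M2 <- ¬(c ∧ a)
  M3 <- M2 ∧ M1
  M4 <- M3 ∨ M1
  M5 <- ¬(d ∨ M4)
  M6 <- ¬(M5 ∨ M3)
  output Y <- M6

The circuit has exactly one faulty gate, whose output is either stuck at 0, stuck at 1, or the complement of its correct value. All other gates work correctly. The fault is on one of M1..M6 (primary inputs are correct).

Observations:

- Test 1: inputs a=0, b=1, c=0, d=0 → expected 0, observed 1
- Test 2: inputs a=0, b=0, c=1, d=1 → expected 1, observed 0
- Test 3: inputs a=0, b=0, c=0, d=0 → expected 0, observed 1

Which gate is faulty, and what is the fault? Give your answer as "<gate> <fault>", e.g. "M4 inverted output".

M6 inverted output

Fault-free values for test 1 (a=0, b=1, c=0, d=0): M1=0, M2=1, M3=0, M4=0, M5=1, M6=0, giving Y=0. Observed 1.
Test 1: faults giving observed 1 are {M4 stuck-at-1, M4 inverted output, M5 stuck-at-0, M5 inverted output, M6 stuck-at-1, M6 inverted output}.
Test 2 (a=0, b=0, c=1, d=1): fault-free M1=0, M2=1, M3=0, M4=0, M5=0, M6=1 → 1; observed 0. Eliminates M4 stuck-at-1, M4 inverted output, M5 stuck-at-0, M6 stuck-at-1.
Test 3 (a=0, b=0, c=0, d=0): fault-free M1=1, M2=1, M3=1, M4=1, M5=0, M6=0 → 0; observed 1. Eliminates M5 inverted output.
Only M6 inverted output is consistent with every test.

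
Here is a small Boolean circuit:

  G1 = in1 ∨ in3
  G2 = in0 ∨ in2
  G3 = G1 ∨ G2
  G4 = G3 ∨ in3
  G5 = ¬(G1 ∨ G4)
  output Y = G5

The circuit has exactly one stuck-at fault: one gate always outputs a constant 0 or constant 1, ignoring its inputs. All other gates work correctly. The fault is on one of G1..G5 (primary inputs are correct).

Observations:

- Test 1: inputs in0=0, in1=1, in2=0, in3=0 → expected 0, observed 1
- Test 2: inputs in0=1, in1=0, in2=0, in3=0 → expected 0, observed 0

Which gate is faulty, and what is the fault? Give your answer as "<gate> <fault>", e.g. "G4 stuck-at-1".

Fault-free values for test 1 (in0=0, in1=1, in2=0, in3=0): G1=1, G2=0, G3=1, G4=1, G5=0, giving Y=0. Observed 1.
Test 1: faults giving observed 1 are {G1 stuck-at-0, G5 stuck-at-1}.
Test 2 (in0=1, in1=0, in2=0, in3=0): fault-free G1=0, G2=1, G3=1, G4=1, G5=0 → 0; observed 0. Eliminates G5 stuck-at-1.
Only G1 stuck-at-0 is consistent with every test.

G1 stuck-at-0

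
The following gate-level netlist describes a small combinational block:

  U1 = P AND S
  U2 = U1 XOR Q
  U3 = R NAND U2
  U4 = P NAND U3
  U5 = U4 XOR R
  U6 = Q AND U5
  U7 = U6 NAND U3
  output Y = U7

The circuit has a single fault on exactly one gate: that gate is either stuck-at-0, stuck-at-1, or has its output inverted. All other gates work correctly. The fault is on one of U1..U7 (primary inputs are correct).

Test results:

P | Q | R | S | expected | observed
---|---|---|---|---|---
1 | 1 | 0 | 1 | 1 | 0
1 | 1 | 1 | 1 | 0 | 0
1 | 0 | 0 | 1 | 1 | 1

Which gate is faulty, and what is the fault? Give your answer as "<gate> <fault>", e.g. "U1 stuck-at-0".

Fault-free values for test 1 (P=1, Q=1, R=0, S=1): U1=1, U2=0, U3=1, U4=0, U5=0, U6=0, U7=1, giving Y=1. Observed 0.
Test 1: faults giving observed 0 are {U4 stuck-at-1, U4 inverted output, U5 stuck-at-1, U5 inverted output, U6 stuck-at-1, U6 inverted output, U7 stuck-at-0, U7 inverted output}.
Test 2 (P=1, Q=1, R=1, S=1): fault-free U1=1, U2=0, U3=1, U4=0, U5=1, U6=1, U7=0 → 0; observed 0. Eliminates U4 stuck-at-1, U4 inverted output, U5 inverted output, U6 inverted output, U7 inverted output.
Test 3 (P=1, Q=0, R=0, S=1): fault-free U1=1, U2=1, U3=1, U4=0, U5=0, U6=0, U7=1 → 1; observed 1. Eliminates U6 stuck-at-1, U7 stuck-at-0.
Only U5 stuck-at-1 is consistent with every test.

U5 stuck-at-1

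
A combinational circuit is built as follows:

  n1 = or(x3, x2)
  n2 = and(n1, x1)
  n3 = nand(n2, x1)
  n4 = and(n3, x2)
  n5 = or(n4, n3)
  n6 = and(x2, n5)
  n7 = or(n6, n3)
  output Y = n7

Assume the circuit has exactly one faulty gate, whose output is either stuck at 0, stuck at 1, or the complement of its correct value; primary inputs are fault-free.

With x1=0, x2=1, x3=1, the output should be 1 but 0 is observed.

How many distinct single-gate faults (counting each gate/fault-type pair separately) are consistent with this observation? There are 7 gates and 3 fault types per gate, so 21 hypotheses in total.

4

Fault-free: n1=1, n2=0, n3=1, n4=1, n5=1, n6=1, n7=1 → 1. Observed 0.
  n1: none of the 3 fault types match ✗
  n2: none of the 3 fault types match ✗
  n3: stuck-at-0, inverted output ✓; others ✗
  n4: none of the 3 fault types match ✗
  n5: none of the 3 fault types match ✗
  n6: none of the 3 fault types match ✗
  n7: stuck-at-0, inverted output ✓; others ✗
Consistent faults: {n3 stuck-at-0, n3 inverted output, n7 stuck-at-0, n7 inverted output} — 4 in all.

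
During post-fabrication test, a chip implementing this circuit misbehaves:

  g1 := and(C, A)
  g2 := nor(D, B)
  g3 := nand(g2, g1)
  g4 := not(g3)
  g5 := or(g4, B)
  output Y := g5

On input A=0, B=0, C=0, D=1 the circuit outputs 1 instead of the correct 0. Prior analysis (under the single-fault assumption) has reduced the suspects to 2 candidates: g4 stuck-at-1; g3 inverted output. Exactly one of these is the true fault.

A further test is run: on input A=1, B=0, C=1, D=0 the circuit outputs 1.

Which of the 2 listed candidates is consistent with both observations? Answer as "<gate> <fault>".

g4 stuck-at-1

Evaluate each candidate on input A=1, B=0, C=1, D=0:
  g4 stuck-at-1: g1=1, g2=1, g3=0, g4=1 [stuck-at-1], g5=1 → 1 — matches
  g3 inverted output: g1=1, g2=1, g3=1 [inverted output], g4=0, g5=0 → 0 — eliminated
Only g4 stuck-at-1 reproduces the observed 1.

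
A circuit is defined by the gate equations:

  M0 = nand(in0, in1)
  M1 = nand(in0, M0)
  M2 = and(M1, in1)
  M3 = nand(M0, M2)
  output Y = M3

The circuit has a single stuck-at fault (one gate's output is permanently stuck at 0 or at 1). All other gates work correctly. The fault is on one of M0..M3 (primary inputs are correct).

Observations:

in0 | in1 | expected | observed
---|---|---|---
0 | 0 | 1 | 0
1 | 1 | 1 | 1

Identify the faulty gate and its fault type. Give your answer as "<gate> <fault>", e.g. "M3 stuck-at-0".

Fault-free values for test 1 (in0=0, in1=0): M0=1, M1=1, M2=0, M3=1, giving Y=1. Observed 0.
Test 1: faults giving observed 0 are {M2 stuck-at-1, M3 stuck-at-0}.
Test 2 (in0=1, in1=1): fault-free M0=0, M1=1, M2=1, M3=1 → 1; observed 1. Eliminates M3 stuck-at-0.
Only M2 stuck-at-1 is consistent with every test.

M2 stuck-at-1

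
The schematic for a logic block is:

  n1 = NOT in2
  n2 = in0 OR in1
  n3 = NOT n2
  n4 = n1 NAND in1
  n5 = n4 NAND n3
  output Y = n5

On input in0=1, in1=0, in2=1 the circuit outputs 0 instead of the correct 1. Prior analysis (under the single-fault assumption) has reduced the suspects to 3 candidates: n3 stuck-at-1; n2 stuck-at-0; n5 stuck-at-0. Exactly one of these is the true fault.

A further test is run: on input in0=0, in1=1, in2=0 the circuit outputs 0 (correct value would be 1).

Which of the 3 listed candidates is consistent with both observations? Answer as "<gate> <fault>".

n5 stuck-at-0

Evaluate each candidate on input in0=0, in1=1, in2=0:
  n3 stuck-at-1: n1=1, n2=1, n3=1 [stuck-at-1], n4=0, n5=1 → 1 — eliminated
  n2 stuck-at-0: n1=1, n2=0 [stuck-at-0], n3=1, n4=0, n5=1 → 1 — eliminated
  n5 stuck-at-0: n1=1, n2=1, n3=0, n4=0, n5=0 [stuck-at-0] → 0 — matches
Only n5 stuck-at-0 reproduces the observed 0.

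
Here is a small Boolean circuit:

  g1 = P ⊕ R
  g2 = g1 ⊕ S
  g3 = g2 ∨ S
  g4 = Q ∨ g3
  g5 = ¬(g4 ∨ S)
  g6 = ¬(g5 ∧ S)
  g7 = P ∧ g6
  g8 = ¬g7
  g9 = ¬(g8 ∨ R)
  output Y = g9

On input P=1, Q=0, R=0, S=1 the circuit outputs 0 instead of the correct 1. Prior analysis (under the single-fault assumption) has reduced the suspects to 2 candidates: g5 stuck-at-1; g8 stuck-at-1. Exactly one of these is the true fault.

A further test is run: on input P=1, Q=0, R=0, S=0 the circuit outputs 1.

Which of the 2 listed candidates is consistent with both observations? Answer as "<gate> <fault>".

Evaluate each candidate on input P=1, Q=0, R=0, S=0:
  g5 stuck-at-1: g1=1, g2=1, g3=1, g4=1, g5=1 [stuck-at-1], g6=1, g7=1, g8=0, g9=1 → 1 — matches
  g8 stuck-at-1: g1=1, g2=1, g3=1, g4=1, g5=0, g6=1, g7=1, g8=1 [stuck-at-1], g9=0 → 0 — eliminated
Only g5 stuck-at-1 reproduces the observed 1.

g5 stuck-at-1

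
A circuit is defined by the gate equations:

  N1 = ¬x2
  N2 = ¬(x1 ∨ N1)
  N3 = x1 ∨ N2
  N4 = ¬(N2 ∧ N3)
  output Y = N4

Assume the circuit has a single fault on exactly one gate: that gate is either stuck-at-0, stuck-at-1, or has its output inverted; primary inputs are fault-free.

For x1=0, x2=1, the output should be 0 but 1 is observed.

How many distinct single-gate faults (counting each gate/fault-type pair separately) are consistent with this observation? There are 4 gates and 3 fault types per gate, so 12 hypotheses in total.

8

Fault-free: N1=0, N2=1, N3=1, N4=0 → 0. Observed 1.
  N1 stuck-at-0: output 0 ✗
  N1 stuck-at-1: output 1 ✓
  N1 inverted output: output 1 ✓
  N2 stuck-at-0: output 1 ✓
  N2 stuck-at-1: output 0 ✗
  N2 inverted output: output 1 ✓
  N3 stuck-at-0: output 1 ✓
  N3 stuck-at-1: output 0 ✗
  N3 inverted output: output 1 ✓
  N4 stuck-at-0: output 0 ✗
  N4 stuck-at-1: output 1 ✓
  N4 inverted output: output 1 ✓
Consistent faults: {N1 stuck-at-1, N1 inverted output, N2 stuck-at-0, N2 inverted output, N3 stuck-at-0, N3 inverted output, N4 stuck-at-1, N4 inverted output} — 8 in all.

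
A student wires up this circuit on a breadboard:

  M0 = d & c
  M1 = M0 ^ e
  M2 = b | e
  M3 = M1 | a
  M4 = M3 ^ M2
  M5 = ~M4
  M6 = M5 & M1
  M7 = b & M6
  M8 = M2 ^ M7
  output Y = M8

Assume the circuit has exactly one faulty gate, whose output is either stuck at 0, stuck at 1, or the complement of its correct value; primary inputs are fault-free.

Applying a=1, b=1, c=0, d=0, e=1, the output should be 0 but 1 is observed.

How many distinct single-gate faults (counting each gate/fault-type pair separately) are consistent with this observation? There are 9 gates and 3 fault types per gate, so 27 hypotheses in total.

16

Fault-free: M0=0, M1=1, M2=1, M3=1, M4=0, M5=1, M6=1, M7=1, M8=0 → 0. Observed 1.
  M0: stuck-at-1, inverted output ✓; others ✗
  M1: stuck-at-0, inverted output ✓; others ✗
  M2: none of the 3 fault types match ✗
  M3: stuck-at-0, inverted output ✓; others ✗
  M4: stuck-at-1, inverted output ✓; others ✗
  M5: stuck-at-0, inverted output ✓; others ✗
  M6: stuck-at-0, inverted output ✓; others ✗
  M7: stuck-at-0, inverted output ✓; others ✗
  M8: stuck-at-1, inverted output ✓; others ✗
Consistent faults: {M0 stuck-at-1, M0 inverted output, M1 stuck-at-0, M1 inverted output, M3 stuck-at-0, M3 inverted output, M4 stuck-at-1, M4 inverted output, M5 stuck-at-0, M5 inverted output, M6 stuck-at-0, M6 inverted output, M7 stuck-at-0, M7 inverted output, M8 stuck-at-1, M8 inverted output} — 16 in all.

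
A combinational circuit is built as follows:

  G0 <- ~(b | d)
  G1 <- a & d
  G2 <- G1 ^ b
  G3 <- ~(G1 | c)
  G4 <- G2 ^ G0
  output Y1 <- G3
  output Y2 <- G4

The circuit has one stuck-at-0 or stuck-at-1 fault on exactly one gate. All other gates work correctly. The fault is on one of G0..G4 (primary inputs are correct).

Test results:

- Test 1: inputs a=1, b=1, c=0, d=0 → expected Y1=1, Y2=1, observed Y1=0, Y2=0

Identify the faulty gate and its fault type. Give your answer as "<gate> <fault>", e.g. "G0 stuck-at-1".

Fault-free values for test 1 (a=1, b=1, c=0, d=0): G0=0, G1=0, G2=1, G3=1, G4=1, giving Y1=1, Y2=1. Observed Y1=0, Y2=0.
Test 1: faults giving observed Y1=0, Y2=0 are {G1 stuck-at-1}.
Only G1 stuck-at-1 is consistent with every test.

G1 stuck-at-1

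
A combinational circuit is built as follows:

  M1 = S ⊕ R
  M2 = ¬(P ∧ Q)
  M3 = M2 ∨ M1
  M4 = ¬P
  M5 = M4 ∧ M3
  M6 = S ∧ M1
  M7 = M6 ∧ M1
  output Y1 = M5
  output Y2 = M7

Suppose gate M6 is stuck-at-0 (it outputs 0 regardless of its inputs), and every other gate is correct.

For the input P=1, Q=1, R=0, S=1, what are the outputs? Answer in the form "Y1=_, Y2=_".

Y1=0, Y2=0

Propagate with M6 forced: M1=1, M2=0, M3=1, M4=0, M5=0, M6=0 [stuck-at-0], M7=0.
So the outputs are Y1=0, Y2=0. (Without the fault they would be Y1=0, Y2=1.)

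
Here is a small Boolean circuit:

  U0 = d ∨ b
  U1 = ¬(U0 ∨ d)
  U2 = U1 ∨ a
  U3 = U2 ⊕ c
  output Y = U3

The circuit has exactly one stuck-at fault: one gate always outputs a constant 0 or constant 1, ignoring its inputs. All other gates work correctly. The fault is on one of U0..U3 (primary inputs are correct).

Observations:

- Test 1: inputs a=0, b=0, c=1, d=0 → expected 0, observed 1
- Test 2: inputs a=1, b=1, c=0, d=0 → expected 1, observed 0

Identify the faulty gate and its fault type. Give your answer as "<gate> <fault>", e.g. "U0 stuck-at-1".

U2 stuck-at-0

Fault-free values for test 1 (a=0, b=0, c=1, d=0): U0=0, U1=1, U2=1, U3=0, giving Y=0. Observed 1.
Test 1: faults giving observed 1 are {U0 stuck-at-1, U1 stuck-at-0, U2 stuck-at-0, U3 stuck-at-1}.
Test 2 (a=1, b=1, c=0, d=0): fault-free U0=1, U1=0, U2=1, U3=1 → 1; observed 0. Eliminates U0 stuck-at-1, U1 stuck-at-0, U3 stuck-at-1.
Only U2 stuck-at-0 is consistent with every test.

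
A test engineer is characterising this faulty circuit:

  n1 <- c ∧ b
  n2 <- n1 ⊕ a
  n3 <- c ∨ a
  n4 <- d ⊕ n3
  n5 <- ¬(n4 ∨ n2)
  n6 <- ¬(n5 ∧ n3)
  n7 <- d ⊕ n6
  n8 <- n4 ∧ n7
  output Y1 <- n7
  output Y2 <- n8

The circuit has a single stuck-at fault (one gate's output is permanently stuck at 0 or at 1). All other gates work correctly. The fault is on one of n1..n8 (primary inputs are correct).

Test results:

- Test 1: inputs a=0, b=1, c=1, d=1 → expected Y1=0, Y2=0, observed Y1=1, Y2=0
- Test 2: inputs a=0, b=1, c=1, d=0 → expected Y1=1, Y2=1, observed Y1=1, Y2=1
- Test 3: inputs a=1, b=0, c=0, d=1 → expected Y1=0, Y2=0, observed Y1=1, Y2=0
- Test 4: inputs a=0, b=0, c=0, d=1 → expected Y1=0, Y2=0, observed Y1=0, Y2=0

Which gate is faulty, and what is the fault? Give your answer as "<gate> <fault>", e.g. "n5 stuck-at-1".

n2 stuck-at-0

Fault-free values for test 1 (a=0, b=1, c=1, d=1): n1=1, n2=1, n3=1, n4=0, n5=0, n6=1, n7=0, n8=0, giving Y1=0, Y2=0. Observed Y1=1, Y2=0.
Test 1: faults giving observed Y1=1, Y2=0 are {n1 stuck-at-0, n2 stuck-at-0, n5 stuck-at-1, n6 stuck-at-0, n7 stuck-at-1}.
Test 2 (a=0, b=1, c=1, d=0): fault-free n1=1, n2=1, n3=1, n4=1, n5=0, n6=1, n7=1, n8=1 → Y1=1, Y2=1; observed Y1=1, Y2=1. Eliminates n5 stuck-at-1, n6 stuck-at-0.
Test 3 (a=1, b=0, c=0, d=1): fault-free n1=0, n2=1, n3=1, n4=0, n5=0, n6=1, n7=0, n8=0 → Y1=0, Y2=0; observed Y1=1, Y2=0. Eliminates n1 stuck-at-0.
Test 4 (a=0, b=0, c=0, d=1): fault-free n1=0, n2=0, n3=0, n4=1, n5=0, n6=1, n7=0, n8=0 → Y1=0, Y2=0; observed Y1=0, Y2=0. Eliminates n7 stuck-at-1.
Only n2 stuck-at-0 is consistent with every test.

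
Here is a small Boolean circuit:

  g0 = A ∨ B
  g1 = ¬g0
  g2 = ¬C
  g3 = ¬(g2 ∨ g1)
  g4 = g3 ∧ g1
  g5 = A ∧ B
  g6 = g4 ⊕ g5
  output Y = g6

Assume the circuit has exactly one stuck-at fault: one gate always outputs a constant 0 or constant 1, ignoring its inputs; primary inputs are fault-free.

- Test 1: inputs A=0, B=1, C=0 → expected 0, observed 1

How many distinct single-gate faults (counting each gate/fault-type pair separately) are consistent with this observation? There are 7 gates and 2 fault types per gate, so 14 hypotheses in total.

Fault-free: g0=1, g1=0, g2=1, g3=0, g4=0, g5=0, g6=0 → 0. Observed 1.
  g0 stuck-at-0: output 0 ✗
  g0 stuck-at-1: output 0 ✗
  g1 stuck-at-0: output 0 ✗
  g1 stuck-at-1: output 0 ✗
  g2 stuck-at-0: output 0 ✗
  g2 stuck-at-1: output 0 ✗
  g3 stuck-at-0: output 0 ✗
  g3 stuck-at-1: output 0 ✗
  g4 stuck-at-0: output 0 ✗
  g4 stuck-at-1: output 1 ✓
  g5 stuck-at-0: output 0 ✗
  g5 stuck-at-1: output 1 ✓
  g6 stuck-at-0: output 0 ✗
  g6 stuck-at-1: output 1 ✓
Consistent faults: {g4 stuck-at-1, g5 stuck-at-1, g6 stuck-at-1} — 3 in all.

3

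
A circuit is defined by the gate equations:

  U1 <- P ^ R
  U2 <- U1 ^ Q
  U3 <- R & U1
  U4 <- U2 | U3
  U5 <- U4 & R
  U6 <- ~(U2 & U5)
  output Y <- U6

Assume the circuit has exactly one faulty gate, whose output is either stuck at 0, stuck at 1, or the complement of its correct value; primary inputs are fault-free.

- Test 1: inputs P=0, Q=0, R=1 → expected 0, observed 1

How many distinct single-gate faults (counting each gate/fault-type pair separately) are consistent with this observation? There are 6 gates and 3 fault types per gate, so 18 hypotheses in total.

10

Fault-free: U1=1, U2=1, U3=1, U4=1, U5=1, U6=0 → 0. Observed 1.
  U1: stuck-at-0, inverted output ✓; others ✗
  U2: stuck-at-0, inverted output ✓; others ✗
  U3: none of the 3 fault types match ✗
  U4: stuck-at-0, inverted output ✓; others ✗
  U5: stuck-at-0, inverted output ✓; others ✗
  U6: stuck-at-1, inverted output ✓; others ✗
Consistent faults: {U1 stuck-at-0, U1 inverted output, U2 stuck-at-0, U2 inverted output, U4 stuck-at-0, U4 inverted output, U5 stuck-at-0, U5 inverted output, U6 stuck-at-1, U6 inverted output} — 10 in all.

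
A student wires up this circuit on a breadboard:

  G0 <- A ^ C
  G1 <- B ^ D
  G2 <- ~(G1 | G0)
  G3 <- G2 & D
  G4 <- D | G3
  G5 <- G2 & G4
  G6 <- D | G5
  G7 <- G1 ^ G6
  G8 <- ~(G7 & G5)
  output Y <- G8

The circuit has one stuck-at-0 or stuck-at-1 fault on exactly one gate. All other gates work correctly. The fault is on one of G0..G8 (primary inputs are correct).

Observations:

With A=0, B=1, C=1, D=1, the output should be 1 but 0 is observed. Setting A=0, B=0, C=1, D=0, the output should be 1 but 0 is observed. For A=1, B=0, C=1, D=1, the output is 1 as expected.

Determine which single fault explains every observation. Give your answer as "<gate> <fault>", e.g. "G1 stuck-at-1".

Fault-free values for test 1 (A=0, B=1, C=1, D=1): G0=1, G1=0, G2=0, G3=0, G4=1, G5=0, G6=1, G7=1, G8=1, giving Y=1. Observed 0.
Test 1: faults giving observed 0 are {G0 stuck-at-0, G2 stuck-at-1, G5 stuck-at-1, G8 stuck-at-0}.
Test 2 (A=0, B=0, C=1, D=0): fault-free G0=1, G1=0, G2=0, G3=0, G4=0, G5=0, G6=0, G7=0, G8=1 → 1; observed 0. Eliminates G0 stuck-at-0, G2 stuck-at-1.
Test 3 (A=1, B=0, C=1, D=1): fault-free G0=0, G1=1, G2=0, G3=0, G4=1, G5=0, G6=1, G7=0, G8=1 → 1; observed 1. Eliminates G8 stuck-at-0.
Only G5 stuck-at-1 is consistent with every test.

G5 stuck-at-1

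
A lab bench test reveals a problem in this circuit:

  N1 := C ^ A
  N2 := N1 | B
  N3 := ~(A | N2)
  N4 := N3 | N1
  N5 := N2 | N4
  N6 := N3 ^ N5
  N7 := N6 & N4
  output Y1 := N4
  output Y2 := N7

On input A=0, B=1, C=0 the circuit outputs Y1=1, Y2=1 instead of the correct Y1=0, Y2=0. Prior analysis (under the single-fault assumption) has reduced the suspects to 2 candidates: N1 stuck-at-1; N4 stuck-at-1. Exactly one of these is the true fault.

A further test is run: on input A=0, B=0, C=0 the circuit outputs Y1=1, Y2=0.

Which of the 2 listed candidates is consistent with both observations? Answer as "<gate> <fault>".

N4 stuck-at-1

Evaluate each candidate on input A=0, B=0, C=0:
  N1 stuck-at-1: N1=1 [stuck-at-1], N2=1, N3=0, N4=1, N5=1, N6=1, N7=1 → Y1=1, Y2=1 — eliminated
  N4 stuck-at-1: N1=0, N2=0, N3=1, N4=1 [stuck-at-1], N5=1, N6=0, N7=0 → Y1=1, Y2=0 — matches
Only N4 stuck-at-1 reproduces the observed Y1=1, Y2=0.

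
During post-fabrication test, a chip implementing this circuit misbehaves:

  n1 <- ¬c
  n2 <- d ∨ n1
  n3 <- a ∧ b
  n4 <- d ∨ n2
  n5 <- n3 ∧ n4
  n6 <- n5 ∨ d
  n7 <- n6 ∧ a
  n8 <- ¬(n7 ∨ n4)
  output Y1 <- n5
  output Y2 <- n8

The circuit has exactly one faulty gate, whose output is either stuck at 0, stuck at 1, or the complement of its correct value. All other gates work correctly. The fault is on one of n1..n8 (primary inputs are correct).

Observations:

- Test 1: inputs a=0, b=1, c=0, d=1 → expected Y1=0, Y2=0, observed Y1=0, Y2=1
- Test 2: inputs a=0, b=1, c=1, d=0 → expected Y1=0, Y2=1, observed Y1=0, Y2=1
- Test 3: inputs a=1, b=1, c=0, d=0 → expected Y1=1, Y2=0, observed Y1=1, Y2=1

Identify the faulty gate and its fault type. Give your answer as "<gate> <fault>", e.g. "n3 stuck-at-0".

Fault-free values for test 1 (a=0, b=1, c=0, d=1): n1=1, n2=1, n3=0, n4=1, n5=0, n6=1, n7=0, n8=0, giving Y1=0, Y2=0. Observed Y1=0, Y2=1.
Test 1: faults giving observed Y1=0, Y2=1 are {n4 stuck-at-0, n4 inverted output, n8 stuck-at-1, n8 inverted output}.
Test 2 (a=0, b=1, c=1, d=0): fault-free n1=0, n2=0, n3=0, n4=0, n5=0, n6=0, n7=0, n8=1 → Y1=0, Y2=1; observed Y1=0, Y2=1. Eliminates n4 inverted output, n8 inverted output.
Test 3 (a=1, b=1, c=0, d=0): fault-free n1=1, n2=1, n3=1, n4=1, n5=1, n6=1, n7=1, n8=0 → Y1=1, Y2=0; observed Y1=1, Y2=1. Eliminates n4 stuck-at-0.
Only n8 stuck-at-1 is consistent with every test.

n8 stuck-at-1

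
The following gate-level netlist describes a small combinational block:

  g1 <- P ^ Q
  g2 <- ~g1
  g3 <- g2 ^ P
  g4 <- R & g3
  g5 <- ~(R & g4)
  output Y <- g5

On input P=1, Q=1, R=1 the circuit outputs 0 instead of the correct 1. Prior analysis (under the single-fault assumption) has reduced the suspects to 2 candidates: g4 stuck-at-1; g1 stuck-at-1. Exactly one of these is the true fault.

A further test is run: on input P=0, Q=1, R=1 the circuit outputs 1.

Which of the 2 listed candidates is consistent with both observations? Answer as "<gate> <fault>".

Evaluate each candidate on input P=0, Q=1, R=1:
  g4 stuck-at-1: g1=1, g2=0, g3=0, g4=1 [stuck-at-1], g5=0 → 0 — eliminated
  g1 stuck-at-1: g1=1 [stuck-at-1], g2=0, g3=0, g4=0, g5=1 → 1 — matches
Only g1 stuck-at-1 reproduces the observed 1.

g1 stuck-at-1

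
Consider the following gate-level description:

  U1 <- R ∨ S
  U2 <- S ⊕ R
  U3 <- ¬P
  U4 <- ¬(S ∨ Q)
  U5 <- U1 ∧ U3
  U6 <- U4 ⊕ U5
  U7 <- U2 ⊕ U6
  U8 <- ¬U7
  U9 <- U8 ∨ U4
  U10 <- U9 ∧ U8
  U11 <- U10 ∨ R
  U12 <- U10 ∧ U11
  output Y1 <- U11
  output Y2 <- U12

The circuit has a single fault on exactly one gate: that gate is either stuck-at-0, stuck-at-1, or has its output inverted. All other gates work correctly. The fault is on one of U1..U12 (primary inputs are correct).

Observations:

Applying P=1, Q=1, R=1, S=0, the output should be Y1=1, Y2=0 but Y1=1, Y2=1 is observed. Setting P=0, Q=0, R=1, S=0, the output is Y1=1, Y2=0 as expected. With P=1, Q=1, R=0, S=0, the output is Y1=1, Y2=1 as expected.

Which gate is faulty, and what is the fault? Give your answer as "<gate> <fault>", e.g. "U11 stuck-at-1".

Fault-free values for test 1 (P=1, Q=1, R=1, S=0): U1=1, U2=1, U3=0, U4=0, U5=0, U6=0, U7=1, U8=0, U9=0, U10=0, U11=1, U12=0, giving Y1=1, Y2=0. Observed Y1=1, Y2=1.
Test 1: faults giving observed Y1=1, Y2=1 are {U2 stuck-at-0, U2 inverted output, U3 stuck-at-1, U3 inverted output, U4 stuck-at-1, U4 inverted output, U5 stuck-at-1, U5 inverted output, U6 stuck-at-1, U6 inverted output, U7 stuck-at-0, U7 inverted output, U8 stuck-at-1, U8 inverted output, U10 stuck-at-1, U10 inverted output, U12 stuck-at-1, U12 inverted output}.
Test 2 (P=0, Q=0, R=1, S=0): fault-free U1=1, U2=1, U3=1, U4=1, U5=1, U6=0, U7=1, U8=0, U9=1, U10=0, U11=1, U12=0 → Y1=1, Y2=0; observed Y1=1, Y2=0. Eliminates U2 stuck-at-0, U2 inverted output, U3 inverted output, U4 inverted output, U5 inverted output, U6 stuck-at-1, U6 inverted output, U7 stuck-at-0, U7 inverted output, U8 stuck-at-1, U8 inverted output, U10 stuck-at-1, U10 inverted output, U12 stuck-at-1, U12 inverted output.
Test 3 (P=1, Q=1, R=0, S=0): fault-free U1=0, U2=0, U3=0, U4=0, U5=0, U6=0, U7=0, U8=1, U9=1, U10=1, U11=1, U12=1 → Y1=1, Y2=1; observed Y1=1, Y2=1. Eliminates U4 stuck-at-1, U5 stuck-at-1.
Only U3 stuck-at-1 is consistent with every test.

U3 stuck-at-1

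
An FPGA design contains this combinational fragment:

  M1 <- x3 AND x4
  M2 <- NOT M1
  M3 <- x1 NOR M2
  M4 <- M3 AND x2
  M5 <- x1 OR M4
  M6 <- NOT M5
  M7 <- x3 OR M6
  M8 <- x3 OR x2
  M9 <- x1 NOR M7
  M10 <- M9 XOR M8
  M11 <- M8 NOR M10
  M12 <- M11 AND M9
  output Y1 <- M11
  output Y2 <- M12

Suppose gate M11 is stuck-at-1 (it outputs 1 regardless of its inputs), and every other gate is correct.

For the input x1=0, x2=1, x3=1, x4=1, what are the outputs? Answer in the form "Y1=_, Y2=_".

Y1=1, Y2=0

Propagate with M11 forced: M1=1, M2=0, M3=1, M4=1, M5=1, M6=0, M7=1, M8=1, M9=0, M10=1, M11=1 [stuck-at-1], M12=0.
So the outputs are Y1=1, Y2=0. (Without the fault they would be Y1=0, Y2=0.)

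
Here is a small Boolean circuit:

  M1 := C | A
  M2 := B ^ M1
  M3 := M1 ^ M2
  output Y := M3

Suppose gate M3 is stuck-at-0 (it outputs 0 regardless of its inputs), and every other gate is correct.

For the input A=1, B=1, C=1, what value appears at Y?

0

Propagate with M3 forced: M1=1, M2=0, M3=0 [stuck-at-0].
So Y = 0. (Without the fault it would be 1.)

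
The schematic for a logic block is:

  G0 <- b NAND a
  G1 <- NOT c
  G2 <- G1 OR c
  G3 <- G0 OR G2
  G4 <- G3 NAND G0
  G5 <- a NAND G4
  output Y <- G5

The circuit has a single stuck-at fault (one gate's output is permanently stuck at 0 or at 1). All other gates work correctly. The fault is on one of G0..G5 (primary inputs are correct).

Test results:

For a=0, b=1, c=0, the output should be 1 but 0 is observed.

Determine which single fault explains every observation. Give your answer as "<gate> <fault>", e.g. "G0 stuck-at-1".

G5 stuck-at-0

Fault-free values for test 1 (a=0, b=1, c=0): G0=1, G1=1, G2=1, G3=1, G4=0, G5=1, giving Y=1. Observed 0.
Test 1: faults giving observed 0 are {G5 stuck-at-0}.
Only G5 stuck-at-0 is consistent with every test.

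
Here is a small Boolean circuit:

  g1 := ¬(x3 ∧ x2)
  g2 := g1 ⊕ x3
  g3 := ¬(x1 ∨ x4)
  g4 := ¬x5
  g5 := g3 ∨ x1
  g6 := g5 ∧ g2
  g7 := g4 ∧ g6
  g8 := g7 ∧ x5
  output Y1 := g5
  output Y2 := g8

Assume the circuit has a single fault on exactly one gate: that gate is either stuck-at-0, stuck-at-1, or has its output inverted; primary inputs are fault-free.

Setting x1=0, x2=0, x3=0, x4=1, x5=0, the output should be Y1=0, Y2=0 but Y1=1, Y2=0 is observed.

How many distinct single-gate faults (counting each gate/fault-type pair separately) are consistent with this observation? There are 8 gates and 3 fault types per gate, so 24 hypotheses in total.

Fault-free: g1=1, g2=1, g3=0, g4=1, g5=0, g6=0, g7=0, g8=0 → Y1=0, Y2=0. Observed Y1=1, Y2=0.
  g1: none of the 3 fault types match ✗
  g2: none of the 3 fault types match ✗
  g3: stuck-at-1, inverted output ✓; others ✗
  g4: none of the 3 fault types match ✗
  g5: stuck-at-1, inverted output ✓; others ✗
  g6: none of the 3 fault types match ✗
  g7: none of the 3 fault types match ✗
  g8: none of the 3 fault types match ✗
Consistent faults: {g3 stuck-at-1, g3 inverted output, g5 stuck-at-1, g5 inverted output} — 4 in all.

4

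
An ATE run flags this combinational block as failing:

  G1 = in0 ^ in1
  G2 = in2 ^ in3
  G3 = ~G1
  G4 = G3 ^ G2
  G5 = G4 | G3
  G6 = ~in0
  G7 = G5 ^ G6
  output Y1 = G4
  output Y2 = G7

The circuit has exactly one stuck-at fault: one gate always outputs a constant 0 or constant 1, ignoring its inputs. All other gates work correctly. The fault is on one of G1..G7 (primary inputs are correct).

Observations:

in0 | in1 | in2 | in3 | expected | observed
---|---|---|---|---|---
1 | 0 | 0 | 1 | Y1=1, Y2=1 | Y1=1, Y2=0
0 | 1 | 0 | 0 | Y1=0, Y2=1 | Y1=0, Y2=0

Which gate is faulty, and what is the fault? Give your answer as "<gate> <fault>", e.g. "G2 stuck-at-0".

Fault-free values for test 1 (in0=1, in1=0, in2=0, in3=1): G1=1, G2=1, G3=0, G4=1, G5=1, G6=0, G7=1, giving Y1=1, Y2=1. Observed Y1=1, Y2=0.
Test 1: faults giving observed Y1=1, Y2=0 are {G5 stuck-at-0, G6 stuck-at-1, G7 stuck-at-0}.
Test 2 (in0=0, in1=1, in2=0, in3=0): fault-free G1=1, G2=0, G3=0, G4=0, G5=0, G6=1, G7=1 → Y1=0, Y2=1; observed Y1=0, Y2=0. Eliminates G5 stuck-at-0, G6 stuck-at-1.
Only G7 stuck-at-0 is consistent with every test.

G7 stuck-at-0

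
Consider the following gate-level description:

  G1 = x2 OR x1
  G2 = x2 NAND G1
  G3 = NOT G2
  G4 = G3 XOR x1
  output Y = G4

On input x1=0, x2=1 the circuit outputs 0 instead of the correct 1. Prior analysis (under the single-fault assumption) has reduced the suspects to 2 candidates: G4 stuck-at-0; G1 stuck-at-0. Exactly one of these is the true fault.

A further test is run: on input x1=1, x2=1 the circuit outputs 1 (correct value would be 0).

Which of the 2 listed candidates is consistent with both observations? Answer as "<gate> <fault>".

G1 stuck-at-0

Evaluate each candidate on input x1=1, x2=1:
  G4 stuck-at-0: G1=1, G2=0, G3=1, G4=0 [stuck-at-0] → 0 — eliminated
  G1 stuck-at-0: G1=0 [stuck-at-0], G2=1, G3=0, G4=1 → 1 — matches
Only G1 stuck-at-0 reproduces the observed 1.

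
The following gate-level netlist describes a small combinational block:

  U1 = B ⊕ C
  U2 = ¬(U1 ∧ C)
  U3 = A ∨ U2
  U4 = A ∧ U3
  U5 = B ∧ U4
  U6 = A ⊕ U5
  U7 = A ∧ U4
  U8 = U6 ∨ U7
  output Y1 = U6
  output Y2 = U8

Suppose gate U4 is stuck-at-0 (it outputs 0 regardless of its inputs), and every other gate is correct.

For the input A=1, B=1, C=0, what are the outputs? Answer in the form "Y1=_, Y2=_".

Y1=1, Y2=1

Propagate with U4 forced: U1=1, U2=1, U3=1, U4=0 [stuck-at-0], U5=0, U6=1, U7=0, U8=1.
So the outputs are Y1=1, Y2=1. (Without the fault they would be Y1=0, Y2=1.)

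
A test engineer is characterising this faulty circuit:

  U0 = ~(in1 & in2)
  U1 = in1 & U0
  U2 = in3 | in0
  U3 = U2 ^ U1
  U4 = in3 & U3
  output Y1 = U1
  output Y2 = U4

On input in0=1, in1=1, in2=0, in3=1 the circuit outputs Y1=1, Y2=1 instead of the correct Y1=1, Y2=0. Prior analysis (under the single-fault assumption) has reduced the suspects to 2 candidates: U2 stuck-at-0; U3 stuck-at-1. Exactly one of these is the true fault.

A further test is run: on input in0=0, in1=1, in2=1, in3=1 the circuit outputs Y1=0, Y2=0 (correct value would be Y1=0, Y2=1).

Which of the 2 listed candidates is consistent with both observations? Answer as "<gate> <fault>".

Evaluate each candidate on input in0=0, in1=1, in2=1, in3=1:
  U2 stuck-at-0: U0=0, U1=0, U2=0 [stuck-at-0], U3=0, U4=0 → Y1=0, Y2=0 — matches
  U3 stuck-at-1: U0=0, U1=0, U2=1, U3=1 [stuck-at-1], U4=1 → Y1=0, Y2=1 — eliminated
Only U2 stuck-at-0 reproduces the observed Y1=0, Y2=0.

U2 stuck-at-0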